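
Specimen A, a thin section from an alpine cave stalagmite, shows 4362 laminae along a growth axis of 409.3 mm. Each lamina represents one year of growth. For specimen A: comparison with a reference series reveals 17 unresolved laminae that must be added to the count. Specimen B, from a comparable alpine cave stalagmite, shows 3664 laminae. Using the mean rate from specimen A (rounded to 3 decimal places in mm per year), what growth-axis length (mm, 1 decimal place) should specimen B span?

340.8 mm

Specimen A: correcting the raw count gives 4362 + 17 = 4379 true laminae.
A: Extension rate ≈ 409.3 / 4379 = 0.093 mm per year.
Length of B = 0.093 × 3664 = 340.8 mm.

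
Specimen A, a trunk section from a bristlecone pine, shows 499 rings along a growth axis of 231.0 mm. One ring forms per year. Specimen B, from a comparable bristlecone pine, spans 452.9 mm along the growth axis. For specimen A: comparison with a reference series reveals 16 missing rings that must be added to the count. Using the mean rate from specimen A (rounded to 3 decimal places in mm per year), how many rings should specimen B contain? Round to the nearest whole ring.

1009 rings

Specimen A: true ring count = 499 + 16 = 515.
A: Extension rate ≈ 231.0 / 515 = 0.449 mm per year.
For B, 452.9 / 0.449 = 1008.69 years ≈ 1009 rings.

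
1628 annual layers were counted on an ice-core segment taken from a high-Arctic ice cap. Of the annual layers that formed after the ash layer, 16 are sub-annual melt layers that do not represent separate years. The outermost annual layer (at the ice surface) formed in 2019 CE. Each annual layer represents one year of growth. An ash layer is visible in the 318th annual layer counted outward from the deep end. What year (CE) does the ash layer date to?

725 CE

1628 − 318 = 1310 annual layers lie beyond the ash layer toward the ice surface.
1310 − 16 false = 1294 true annual layers after the ash layer.
The annual layer at the ice surface is 2019 CE, so the ash layer dates to 2019 − 1294 = 725 CE.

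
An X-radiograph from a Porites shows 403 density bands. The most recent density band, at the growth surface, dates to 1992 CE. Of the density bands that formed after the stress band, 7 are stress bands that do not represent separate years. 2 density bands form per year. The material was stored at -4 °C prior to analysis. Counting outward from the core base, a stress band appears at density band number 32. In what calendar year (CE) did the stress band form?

403 − 32 = 371 density bands lie beyond the stress band toward the growth surface.
Excluding 7 false density bands: 371 − 7 = 364.
364 density bands at 2 per year is 364 / 2 = 182 years.
1992 − 182 = 1810 CE.

1810 CE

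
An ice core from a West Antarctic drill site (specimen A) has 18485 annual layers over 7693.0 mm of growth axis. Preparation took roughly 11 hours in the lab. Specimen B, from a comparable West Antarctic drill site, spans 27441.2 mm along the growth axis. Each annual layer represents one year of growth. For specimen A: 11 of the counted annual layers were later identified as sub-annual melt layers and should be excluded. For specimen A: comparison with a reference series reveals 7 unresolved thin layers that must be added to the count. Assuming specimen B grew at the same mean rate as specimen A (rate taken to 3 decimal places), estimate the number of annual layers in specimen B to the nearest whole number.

65964 annual layers

Specimen A: after corrections the count is 18485 − 11 + 7 = 18481 annual layers.
A: 7693.0 mm over 18481 years gives 7693.0 / 18481 ≈ 0.416 mm/year.
Specimen B: 27441.2 mm / 0.416 mm per year = 65964.42 years ≈ 65964 annual layers.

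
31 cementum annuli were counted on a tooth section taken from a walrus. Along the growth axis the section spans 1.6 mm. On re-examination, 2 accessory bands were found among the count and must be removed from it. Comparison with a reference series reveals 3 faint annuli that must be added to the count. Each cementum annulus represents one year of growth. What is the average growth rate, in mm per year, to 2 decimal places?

Adjusted count: 31 − 2 + 3 = 32 cementum annuli.
1.6 mm over 32 years gives 1.6 / 32 ≈ 0.05 mm per year.

0.05 mm per year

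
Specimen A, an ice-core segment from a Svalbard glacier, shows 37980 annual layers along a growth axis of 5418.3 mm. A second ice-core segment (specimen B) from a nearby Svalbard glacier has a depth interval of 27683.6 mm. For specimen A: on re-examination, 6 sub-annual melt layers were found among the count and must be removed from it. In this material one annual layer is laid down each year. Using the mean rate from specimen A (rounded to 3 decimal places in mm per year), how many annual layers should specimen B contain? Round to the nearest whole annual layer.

193592 annual layers

Specimen A: after corrections the count is 37980 − 6 = 37974 annual layers.
A: 5418.3 mm over 37974 years gives 5418.3 / 37974 ≈ 0.143 mm/year.
B spans 27683.6 / 0.143 = 193591.61 years ≈ 193592 annual layers.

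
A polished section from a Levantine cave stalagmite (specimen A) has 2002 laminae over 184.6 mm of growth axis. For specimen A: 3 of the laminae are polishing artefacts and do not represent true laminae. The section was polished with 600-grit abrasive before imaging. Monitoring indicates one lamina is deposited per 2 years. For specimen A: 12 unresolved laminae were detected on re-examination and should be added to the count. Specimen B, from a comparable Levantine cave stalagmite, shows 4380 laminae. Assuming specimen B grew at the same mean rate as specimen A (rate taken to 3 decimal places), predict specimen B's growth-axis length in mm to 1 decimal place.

Specimen A: after corrections the count is 2002 − 3 + 12 = 2011 laminae.
Specimen A: at 2 years per lamina, 2011 × 2 = 4022 years.
A: Mean rate = 184.6 mm / 4022 years ≈ 0.046 mm/year.
Specimen B: multiplying by 2 years per lamina: 4380 × 2 = 8760 years. B's length ≈ 0.046 × 8760 = 403.0 mm.

403.0 mm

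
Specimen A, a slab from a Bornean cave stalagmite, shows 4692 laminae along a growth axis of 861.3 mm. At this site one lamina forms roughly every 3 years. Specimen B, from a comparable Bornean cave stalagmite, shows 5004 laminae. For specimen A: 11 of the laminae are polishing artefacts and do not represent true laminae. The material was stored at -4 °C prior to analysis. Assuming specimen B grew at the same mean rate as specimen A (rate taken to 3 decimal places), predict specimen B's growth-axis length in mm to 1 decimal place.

915.7 mm

Specimen A: after corrections the count is 4692 − 11 = 4681 laminae.
Specimen A: at 3 years per lamina, 4681 × 3 = 14043 years.
A: Mean rate = 861.3 mm / 14043 years ≈ 0.061 mm/yr.
Specimen B: 5004 laminae at 3 years each span 5004 × 3 = 15012 years. For B, 0.061 mm/year × 15012 years = 915.7 mm.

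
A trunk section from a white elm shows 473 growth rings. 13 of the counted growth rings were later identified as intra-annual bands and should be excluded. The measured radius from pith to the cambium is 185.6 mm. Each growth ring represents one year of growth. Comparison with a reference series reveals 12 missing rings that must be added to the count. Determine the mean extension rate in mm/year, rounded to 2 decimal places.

0.39 mm/year

True growth ring count = 473 − 13 + 12 = 472.
185.6 mm over 472 years gives 185.6 / 472 ≈ 0.39 mm/year.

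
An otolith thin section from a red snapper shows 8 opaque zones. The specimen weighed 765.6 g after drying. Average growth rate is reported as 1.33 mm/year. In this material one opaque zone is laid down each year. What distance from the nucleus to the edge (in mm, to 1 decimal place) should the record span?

8 years of growth are recorded.
Predicted length = 1.33 mm/year × 8 years = 10.6 mm.

10.6 mm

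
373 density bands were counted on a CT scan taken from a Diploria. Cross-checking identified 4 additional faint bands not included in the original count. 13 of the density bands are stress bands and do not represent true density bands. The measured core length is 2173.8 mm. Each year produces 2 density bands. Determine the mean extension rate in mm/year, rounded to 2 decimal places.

Adjusted count: 373 − 13 + 4 = 364 density bands.
364 density bands at 2 per year is 364 / 2 = 182 years.
2173.8 mm over 182 years gives 2173.8 / 182 ≈ 11.94 mm/year.

11.94 mm/year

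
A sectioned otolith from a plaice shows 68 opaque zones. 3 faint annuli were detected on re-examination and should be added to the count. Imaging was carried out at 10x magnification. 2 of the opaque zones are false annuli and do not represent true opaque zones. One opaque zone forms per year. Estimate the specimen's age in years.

69 yr

True opaque zone count = 68 − 2 + 3 = 69.
With a one-to-one opaque zone periodicity this is 69 years.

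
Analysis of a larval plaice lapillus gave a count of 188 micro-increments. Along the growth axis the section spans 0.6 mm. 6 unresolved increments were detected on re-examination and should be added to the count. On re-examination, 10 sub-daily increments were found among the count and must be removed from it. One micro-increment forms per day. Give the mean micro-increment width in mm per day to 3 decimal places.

Adjusted count: 188 − 10 + 6 = 184 micro-increments.
Mean rate = 0.6 mm / 184 days ≈ 0.003 mm per day.

0.003 mm per day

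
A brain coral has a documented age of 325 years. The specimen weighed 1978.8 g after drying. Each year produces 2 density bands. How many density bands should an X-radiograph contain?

With 2 density bands per year, 325 years would produce 325 × 2 = 650 density bands.
So 650 density bands should be present.

650 density bands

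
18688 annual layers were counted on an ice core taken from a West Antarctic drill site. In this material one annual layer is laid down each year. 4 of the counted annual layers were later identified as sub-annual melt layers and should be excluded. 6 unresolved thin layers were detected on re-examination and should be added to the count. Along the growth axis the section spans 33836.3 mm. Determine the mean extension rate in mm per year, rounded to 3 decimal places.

Adjusted count: 18688 − 4 + 6 = 18690 annual layers.
33836.3 mm over 18690 years gives 33836.3 / 18690 ≈ 1.810 mm per year.

1.810 mm per year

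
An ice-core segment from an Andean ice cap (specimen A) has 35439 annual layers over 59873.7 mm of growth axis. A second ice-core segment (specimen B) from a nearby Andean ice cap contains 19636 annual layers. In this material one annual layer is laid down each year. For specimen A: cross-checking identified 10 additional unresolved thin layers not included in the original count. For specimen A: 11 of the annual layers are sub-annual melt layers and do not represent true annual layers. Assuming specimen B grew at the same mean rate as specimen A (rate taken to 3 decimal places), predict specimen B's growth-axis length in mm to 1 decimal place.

Specimen A: after corrections the count is 35439 − 11 + 10 = 35438 annual layers.
A: Extension rate ≈ 59873.7 / 35438 = 1.690 mm per year.
For B, 1.690 mm/year × 19636 years = 33184.8 mm.

33184.8 mm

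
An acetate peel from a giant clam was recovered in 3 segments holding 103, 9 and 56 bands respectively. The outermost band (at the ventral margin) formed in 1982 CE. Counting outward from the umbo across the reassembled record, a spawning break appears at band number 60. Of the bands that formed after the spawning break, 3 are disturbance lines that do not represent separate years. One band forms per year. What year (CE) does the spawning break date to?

Total bands = 103 + 9 + 56 = 168.
168 − 60 = 108 bands lie beyond the spawning break toward the ventral margin.
Excluding 3 false bands: 108 − 3 = 105.
1982 − 105 = 1877 CE.

1877 CE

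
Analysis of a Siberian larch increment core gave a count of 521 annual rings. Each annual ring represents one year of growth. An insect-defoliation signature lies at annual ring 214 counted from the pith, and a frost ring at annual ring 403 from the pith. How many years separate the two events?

Separation: 403 − 214 = 189 annual rings.
That is 189 years at one annual ring per year.

189 years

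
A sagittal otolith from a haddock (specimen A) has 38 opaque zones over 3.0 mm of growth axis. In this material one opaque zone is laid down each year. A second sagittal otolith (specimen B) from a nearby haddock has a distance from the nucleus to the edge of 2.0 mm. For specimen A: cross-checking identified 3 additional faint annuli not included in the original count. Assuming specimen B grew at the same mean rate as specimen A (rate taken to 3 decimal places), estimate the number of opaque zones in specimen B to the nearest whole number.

Specimen A: adjusted count: 38 + 3 = 41 opaque zones.
A: 3.0 mm over 41 years gives 3.0 / 41 ≈ 0.073 mm per year.
For B, 2.0 / 0.073 = 27.40 years ≈ 27 opaque zones.

27 opaque zones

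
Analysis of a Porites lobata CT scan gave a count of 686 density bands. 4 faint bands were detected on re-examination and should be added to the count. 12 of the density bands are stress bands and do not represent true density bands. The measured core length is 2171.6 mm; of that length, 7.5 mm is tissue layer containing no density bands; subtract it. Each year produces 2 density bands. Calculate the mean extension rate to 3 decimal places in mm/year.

Correcting the raw count gives 686 − 12 + 4 = 678 true density bands.
678 density bands at 2 per year is 678 / 2 = 339 years.
The growth record spans 2171.6 − 7.5 = 2164.1 mm.
2164.1 mm over 339 years gives 2164.1 / 339 ≈ 6.384 mm/year.

6.384 mm/year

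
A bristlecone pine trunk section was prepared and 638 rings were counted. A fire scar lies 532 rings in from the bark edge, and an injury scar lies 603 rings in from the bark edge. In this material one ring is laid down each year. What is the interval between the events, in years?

Separation: 603 − 532 = 71 rings.
That is 71 years at one ring per year.

71 years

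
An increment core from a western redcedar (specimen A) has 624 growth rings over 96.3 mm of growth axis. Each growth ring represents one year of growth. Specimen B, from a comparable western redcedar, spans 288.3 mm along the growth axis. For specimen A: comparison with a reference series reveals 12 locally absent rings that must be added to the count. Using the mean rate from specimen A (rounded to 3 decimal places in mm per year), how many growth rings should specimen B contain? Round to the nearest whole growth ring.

1909 growth rings

Specimen A: correcting the raw count gives 624 + 12 = 636 true growth rings.
A: 96.3 mm over 636 years gives 96.3 / 636 ≈ 0.151 mm/yr.
For B, 288.3 / 0.151 = 1909.27 years ≈ 1909 growth rings.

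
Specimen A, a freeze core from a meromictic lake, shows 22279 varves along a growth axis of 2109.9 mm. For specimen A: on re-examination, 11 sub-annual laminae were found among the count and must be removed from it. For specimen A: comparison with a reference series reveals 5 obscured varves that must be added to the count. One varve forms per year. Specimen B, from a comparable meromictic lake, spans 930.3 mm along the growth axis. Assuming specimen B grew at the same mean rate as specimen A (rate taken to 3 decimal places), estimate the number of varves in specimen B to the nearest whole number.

Specimen A: true varve count = 22279 − 11 + 5 = 22273.
A: Mean rate = 2109.9 mm / 22273 years ≈ 0.095 mm/yr.
For B, 930.3 / 0.095 = 9792.63 years ≈ 9793 varves.

9793 varves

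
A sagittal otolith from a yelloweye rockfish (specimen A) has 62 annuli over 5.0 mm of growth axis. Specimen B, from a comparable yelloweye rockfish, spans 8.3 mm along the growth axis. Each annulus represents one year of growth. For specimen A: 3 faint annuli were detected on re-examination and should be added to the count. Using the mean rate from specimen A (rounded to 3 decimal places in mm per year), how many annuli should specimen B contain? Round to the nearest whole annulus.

108 annuli

Specimen A: adjusted count: 62 + 3 = 65 annuli.
A: Mean rate = 5.0 mm / 65 years ≈ 0.077 mm/year.
Specimen B: 8.3 mm / 0.077 mm per year = 107.79 years ≈ 108 annuli.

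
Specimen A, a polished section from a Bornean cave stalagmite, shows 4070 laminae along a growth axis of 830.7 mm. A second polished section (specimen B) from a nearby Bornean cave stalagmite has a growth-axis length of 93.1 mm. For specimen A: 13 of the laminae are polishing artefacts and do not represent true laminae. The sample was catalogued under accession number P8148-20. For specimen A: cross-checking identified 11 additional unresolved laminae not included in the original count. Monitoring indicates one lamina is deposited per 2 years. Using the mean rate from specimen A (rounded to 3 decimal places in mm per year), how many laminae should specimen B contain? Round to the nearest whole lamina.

Specimen A: correcting the raw count gives 4070 − 13 + 11 = 4068 true laminae.
Specimen A: at 2 years per lamina, 4068 × 2 = 8136 years.
A: 830.7 mm over 8136 years gives 830.7 / 8136 ≈ 0.102 mm/yr.
Specimen B: 93.1 mm / 0.102 mm per year = 912.75 years; at 2 years per lamina that is 912.75 / 2 ≈ 456 laminae.

456 laminae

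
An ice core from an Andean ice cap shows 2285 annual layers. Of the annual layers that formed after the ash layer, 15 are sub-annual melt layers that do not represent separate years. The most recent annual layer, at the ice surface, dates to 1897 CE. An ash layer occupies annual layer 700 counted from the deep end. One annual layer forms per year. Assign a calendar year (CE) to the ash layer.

327 CE

Between annual layer 700 and the ice surface there are 2285 − 700 = 1585 annual layers.
Removing the 15 false annual layers leaves 1585 − 15 = 1570 true annual layers beyond the ash layer.
1897 − 1570 = 327 CE.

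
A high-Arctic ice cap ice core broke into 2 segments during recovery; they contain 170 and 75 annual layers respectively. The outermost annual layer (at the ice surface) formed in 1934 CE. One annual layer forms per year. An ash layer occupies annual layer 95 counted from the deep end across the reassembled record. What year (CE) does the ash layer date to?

1784 CE

Total annual layers = 170 + 75 = 245.
245 − 95 = 150 annual layers lie beyond the ash layer toward the ice surface.
Counting back 150 years from 1934 CE places the ash layer in 1934 − 150 = 1784 CE.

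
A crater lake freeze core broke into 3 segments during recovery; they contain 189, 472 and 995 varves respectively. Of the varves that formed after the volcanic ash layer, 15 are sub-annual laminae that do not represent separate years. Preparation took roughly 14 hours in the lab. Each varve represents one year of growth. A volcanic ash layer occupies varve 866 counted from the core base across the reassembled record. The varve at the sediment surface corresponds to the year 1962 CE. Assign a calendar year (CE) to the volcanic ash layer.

1187 CE

Total varves = 189 + 472 + 995 = 1656.
1656 − 866 = 790 varves lie beyond the volcanic ash layer toward the sediment surface.
790 − 15 false = 775 true varves after the volcanic ash layer.
1962 − 775 = 1187 CE.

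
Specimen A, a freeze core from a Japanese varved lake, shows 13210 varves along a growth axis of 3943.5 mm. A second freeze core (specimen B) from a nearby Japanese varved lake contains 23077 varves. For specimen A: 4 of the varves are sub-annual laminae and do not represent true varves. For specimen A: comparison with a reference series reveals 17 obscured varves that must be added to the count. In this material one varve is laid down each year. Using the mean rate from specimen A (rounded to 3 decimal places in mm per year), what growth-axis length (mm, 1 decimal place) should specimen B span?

6876.9 mm

Specimen A: true varve count = 13210 − 4 + 17 = 13223.
A: Extension rate ≈ 3943.5 / 13223 = 0.298 mm/year.
B's length ≈ 0.298 × 23077 = 6876.9 mm.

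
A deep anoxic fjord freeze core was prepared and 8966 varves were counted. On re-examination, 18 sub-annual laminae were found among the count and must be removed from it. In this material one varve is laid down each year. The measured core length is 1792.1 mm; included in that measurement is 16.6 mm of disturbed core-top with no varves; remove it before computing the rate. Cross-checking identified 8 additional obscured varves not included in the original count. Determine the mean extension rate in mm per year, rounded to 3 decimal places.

0.198 mm per year

True varve count = 8966 − 18 + 8 = 8956.
Removing the 16.6 mm offcut leaves 1792.1 − 16.6 = 1775.5 mm.
Mean rate = 1775.5 mm / 8956 years ≈ 0.198 mm per year.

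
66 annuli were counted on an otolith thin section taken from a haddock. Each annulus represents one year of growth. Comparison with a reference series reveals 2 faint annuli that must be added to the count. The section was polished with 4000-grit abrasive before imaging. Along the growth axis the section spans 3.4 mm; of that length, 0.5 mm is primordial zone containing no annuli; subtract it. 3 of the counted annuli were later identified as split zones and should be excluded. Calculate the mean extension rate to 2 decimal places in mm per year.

Correcting the raw count gives 66 − 3 + 2 = 65 true annuli.
Removing the 0.5 mm offcut leaves 3.4 − 0.5 = 2.9 mm.
Extension rate ≈ 2.9 / 65 = 0.04 mm per year.

0.04 mm per year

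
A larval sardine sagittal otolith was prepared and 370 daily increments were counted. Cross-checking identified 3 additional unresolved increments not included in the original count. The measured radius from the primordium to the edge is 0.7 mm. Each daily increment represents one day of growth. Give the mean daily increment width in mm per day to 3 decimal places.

True daily increment count = 370 + 3 = 373.
0.7 mm over 373 days gives 0.7 / 373 ≈ 0.002 mm per day.

0.002 mm per day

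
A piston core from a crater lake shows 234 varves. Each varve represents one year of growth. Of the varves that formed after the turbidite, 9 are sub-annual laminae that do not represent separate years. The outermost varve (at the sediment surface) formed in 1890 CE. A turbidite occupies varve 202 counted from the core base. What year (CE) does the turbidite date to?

1867 CE

Between varve 202 and the sediment surface there are 234 − 202 = 32 varves.
Removing the 9 false varves leaves 32 − 9 = 23 true varves beyond the turbidite.
Counting back 23 years from 1890 CE places the turbidite in 1890 − 23 = 1867 CE.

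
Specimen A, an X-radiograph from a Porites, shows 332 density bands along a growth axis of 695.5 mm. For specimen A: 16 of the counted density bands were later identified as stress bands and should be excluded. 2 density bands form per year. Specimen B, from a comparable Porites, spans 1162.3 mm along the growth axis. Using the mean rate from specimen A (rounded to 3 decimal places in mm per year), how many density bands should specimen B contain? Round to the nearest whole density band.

528 density bands

Specimen A: true density band count = 332 − 16 = 316.
Specimen A: dividing by 2 density bands per year: 316 / 2 = 158 years.
A: Extension rate ≈ 695.5 / 158 = 4.402 mm per year.
For B, 1162.3 / 4.402 = 264.04 years; at 2 density bands per year that is 264.04 × 2 ≈ 528 density bands.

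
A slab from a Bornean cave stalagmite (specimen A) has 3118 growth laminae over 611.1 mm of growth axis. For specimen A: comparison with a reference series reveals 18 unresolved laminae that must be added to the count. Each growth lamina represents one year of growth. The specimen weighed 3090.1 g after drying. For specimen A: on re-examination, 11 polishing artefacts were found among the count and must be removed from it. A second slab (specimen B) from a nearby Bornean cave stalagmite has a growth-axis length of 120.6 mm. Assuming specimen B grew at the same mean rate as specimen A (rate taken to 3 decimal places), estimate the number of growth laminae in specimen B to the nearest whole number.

615 growth laminae

Specimen A: true growth lamina count = 3118 − 11 + 18 = 3125.
A: Extension rate ≈ 611.1 / 3125 = 0.196 mm/yr.
Specimen B: 120.6 mm / 0.196 mm per year = 615.31 years ≈ 615 growth laminae.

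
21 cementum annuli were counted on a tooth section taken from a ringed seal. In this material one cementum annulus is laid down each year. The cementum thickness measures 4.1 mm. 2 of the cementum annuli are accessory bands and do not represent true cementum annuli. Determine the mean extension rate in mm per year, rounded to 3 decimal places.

0.216 mm per year

Correcting the raw count gives 21 − 2 = 19 true cementum annuli.
Mean rate = 4.1 mm / 19 years ≈ 0.216 mm per year.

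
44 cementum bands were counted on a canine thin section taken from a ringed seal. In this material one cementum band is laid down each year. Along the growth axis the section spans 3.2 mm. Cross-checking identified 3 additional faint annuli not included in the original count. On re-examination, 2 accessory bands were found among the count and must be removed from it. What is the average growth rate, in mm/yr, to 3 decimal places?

True cementum band count = 44 − 2 + 3 = 45.
3.2 mm over 45 years gives 3.2 / 45 ≈ 0.071 mm/yr.

0.071 mm/yr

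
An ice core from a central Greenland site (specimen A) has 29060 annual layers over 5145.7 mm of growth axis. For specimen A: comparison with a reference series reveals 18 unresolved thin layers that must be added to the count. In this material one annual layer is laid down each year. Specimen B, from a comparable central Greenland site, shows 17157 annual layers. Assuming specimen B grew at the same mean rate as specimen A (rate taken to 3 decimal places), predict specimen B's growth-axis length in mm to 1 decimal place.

Specimen A: adjusted count: 29060 + 18 = 29078 annual layers.
A: 5145.7 mm over 29078 years gives 5145.7 / 29078 ≈ 0.177 mm/yr.
Length of B = 0.177 × 17157 = 3036.8 mm.

3036.8 mm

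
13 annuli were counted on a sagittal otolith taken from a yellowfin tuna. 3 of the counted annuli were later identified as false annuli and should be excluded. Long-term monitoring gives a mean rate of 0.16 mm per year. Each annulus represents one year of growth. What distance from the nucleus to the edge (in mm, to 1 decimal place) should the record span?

1.6 mm

True annulus count = 13 − 3 = 10.
Length ≈ 0.16 × 10 = 1.6 mm.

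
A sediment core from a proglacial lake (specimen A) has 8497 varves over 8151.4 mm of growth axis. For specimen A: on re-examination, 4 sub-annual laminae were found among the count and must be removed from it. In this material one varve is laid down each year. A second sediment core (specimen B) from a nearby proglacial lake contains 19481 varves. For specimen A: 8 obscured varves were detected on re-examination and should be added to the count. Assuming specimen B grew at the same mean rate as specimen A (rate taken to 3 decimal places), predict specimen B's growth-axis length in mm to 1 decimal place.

Specimen A: true varve count = 8497 − 4 + 8 = 8501.
A: Mean rate = 8151.4 mm / 8501 years ≈ 0.959 mm/yr.
B's length ≈ 0.959 × 19481 = 18682.3 mm.

18682.3 mm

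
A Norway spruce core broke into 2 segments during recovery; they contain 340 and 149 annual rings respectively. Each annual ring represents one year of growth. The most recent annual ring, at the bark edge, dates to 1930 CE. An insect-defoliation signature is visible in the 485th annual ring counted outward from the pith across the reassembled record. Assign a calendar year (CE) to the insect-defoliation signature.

1926 CE

Total annual rings = 340 + 149 = 489.
Between annual ring 485 and the bark edge there are 489 − 485 = 4 annual rings.
The annual ring at the bark edge is 1930 CE, so the insect-defoliation signature dates to 1930 − 4 = 1926 CE.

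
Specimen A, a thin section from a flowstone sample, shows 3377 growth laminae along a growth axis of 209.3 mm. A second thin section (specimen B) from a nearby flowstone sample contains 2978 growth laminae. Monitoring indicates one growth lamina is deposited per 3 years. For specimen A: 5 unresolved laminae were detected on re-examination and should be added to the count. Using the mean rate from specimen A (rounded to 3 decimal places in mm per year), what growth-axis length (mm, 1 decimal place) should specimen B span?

Specimen A: after corrections the count is 3377 + 5 = 3382 growth laminae.
Specimen A: 3382 growth laminae at 3 years each span 3382 × 3 = 10146 years.
A: Extension rate ≈ 209.3 / 10146 = 0.021 mm/year.
Specimen B: 2978 growth laminae at 3 years each span 2978 × 3 = 8934 years. B's length ≈ 0.021 × 8934 = 187.6 mm.

187.6 mm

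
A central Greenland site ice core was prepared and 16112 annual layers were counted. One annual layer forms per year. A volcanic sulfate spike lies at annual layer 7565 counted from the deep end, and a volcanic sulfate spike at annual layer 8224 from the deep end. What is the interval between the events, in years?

8224 − 7565 = 659 annual layers lie between the two events.
That is 659 years at one annual layer per year.

659 yr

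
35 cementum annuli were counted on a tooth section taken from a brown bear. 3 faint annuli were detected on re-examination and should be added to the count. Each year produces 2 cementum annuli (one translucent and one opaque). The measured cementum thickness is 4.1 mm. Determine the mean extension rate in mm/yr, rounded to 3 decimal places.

After corrections the count is 35 + 3 = 38 cementum annuli.
Dividing by 2 cementum annuli per year: 38 / 2 = 19 years.
Extension rate ≈ 4.1 / 19 = 0.216 mm/yr.

0.216 mm/yr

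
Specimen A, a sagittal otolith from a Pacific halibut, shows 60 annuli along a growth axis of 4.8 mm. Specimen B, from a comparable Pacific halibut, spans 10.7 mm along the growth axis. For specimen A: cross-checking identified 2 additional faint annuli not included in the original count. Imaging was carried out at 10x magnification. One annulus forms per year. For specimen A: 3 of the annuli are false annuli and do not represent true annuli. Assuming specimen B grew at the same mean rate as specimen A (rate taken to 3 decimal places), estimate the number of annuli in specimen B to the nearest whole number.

132 annuli

Specimen A: after corrections the count is 60 − 3 + 2 = 59 annuli.
A: 4.8 mm over 59 years gives 4.8 / 59 ≈ 0.081 mm/year.
B spans 10.7 / 0.081 = 132.10 years ≈ 132 annuli.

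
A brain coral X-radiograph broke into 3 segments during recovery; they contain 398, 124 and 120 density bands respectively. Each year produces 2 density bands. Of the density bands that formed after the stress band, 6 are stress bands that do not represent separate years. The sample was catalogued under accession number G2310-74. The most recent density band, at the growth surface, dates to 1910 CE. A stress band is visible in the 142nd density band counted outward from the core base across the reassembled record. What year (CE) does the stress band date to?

Total density bands = 398 + 124 + 120 = 642.
The stress band sits at density band 142 from the core base, so 642 − 142 = 500 density bands formed after it.
500 − 6 false = 494 true density bands after the stress band.
494 density bands at 2 per year is 494 / 2 = 247 years.
Counting back 247 years from 1910 CE places the stress band in 1910 − 247 = 1663 CE.

1663 CE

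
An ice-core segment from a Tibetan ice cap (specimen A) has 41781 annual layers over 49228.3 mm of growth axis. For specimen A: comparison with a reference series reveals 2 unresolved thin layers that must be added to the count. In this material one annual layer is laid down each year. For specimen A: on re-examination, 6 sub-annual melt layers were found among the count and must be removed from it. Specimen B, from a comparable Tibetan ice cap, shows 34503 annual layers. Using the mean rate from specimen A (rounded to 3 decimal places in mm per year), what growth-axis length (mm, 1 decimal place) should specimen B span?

Specimen A: after corrections the count is 41781 − 6 + 2 = 41777 annual layers.
A: Extension rate ≈ 49228.3 / 41777 = 1.178 mm/year.
For B, 1.178 mm/year × 34503 years = 40644.5 mm.

40644.5 mm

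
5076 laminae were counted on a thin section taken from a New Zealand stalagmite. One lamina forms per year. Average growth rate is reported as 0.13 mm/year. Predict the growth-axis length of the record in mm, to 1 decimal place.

659.9 mm

5076 years of growth are recorded.
Predicted length = 0.13 mm/year × 5076 years = 659.9 mm.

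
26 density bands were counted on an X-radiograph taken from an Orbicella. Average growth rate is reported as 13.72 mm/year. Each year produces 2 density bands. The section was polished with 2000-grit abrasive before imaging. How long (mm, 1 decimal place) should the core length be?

26 density bands at 2 per year is 26 / 2 = 13 years.
13 years at 13.72 mm/year gives 13.72 × 13 = 178.4 mm.

178.4 mm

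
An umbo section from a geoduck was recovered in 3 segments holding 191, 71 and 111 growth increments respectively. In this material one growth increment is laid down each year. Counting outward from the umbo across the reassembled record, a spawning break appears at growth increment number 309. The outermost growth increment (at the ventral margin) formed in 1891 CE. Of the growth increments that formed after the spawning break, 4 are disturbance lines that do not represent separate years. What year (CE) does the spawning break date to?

Total growth increments = 191 + 71 + 111 = 373.
The spawning break sits at growth increment 309 from the umbo, so 373 − 309 = 64 growth increments formed after it.
Excluding 4 false growth increments: 64 − 4 = 60.
Counting back 60 years from 1891 CE places the spawning break in 1891 − 60 = 1831 CE.

1831 CE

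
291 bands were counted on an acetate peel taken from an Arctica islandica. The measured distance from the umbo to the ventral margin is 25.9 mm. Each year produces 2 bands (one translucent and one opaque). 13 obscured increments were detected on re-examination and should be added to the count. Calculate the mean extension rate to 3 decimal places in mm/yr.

True band count = 291 + 13 = 304.
Dividing by 2 bands per year: 304 / 2 = 152 years.
25.9 mm over 152 years gives 25.9 / 152 ≈ 0.170 mm/yr.

0.170 mm/yr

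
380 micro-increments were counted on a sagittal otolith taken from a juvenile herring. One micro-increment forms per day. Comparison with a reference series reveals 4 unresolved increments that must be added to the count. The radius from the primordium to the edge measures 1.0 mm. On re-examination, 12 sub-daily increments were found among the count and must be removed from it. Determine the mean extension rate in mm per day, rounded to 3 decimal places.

0.003 mm per day

After corrections the count is 380 − 12 + 4 = 372 micro-increments.
1.0 mm over 372 days gives 1.0 / 372 ≈ 0.003 mm per day.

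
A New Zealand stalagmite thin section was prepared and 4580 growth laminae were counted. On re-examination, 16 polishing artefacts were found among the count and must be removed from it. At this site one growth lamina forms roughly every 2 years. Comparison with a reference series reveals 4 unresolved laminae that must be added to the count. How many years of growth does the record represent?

9136 years

Adjusted count: 4580 − 16 + 4 = 4568 growth laminae.
Multiplying by 2 years per growth lamina: 4568 × 2 = 9136 years.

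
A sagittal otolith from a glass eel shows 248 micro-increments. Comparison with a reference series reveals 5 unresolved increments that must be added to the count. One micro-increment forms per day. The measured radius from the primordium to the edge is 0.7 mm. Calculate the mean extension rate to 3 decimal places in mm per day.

0.003 mm per day

After corrections the count is 248 + 5 = 253 micro-increments.
0.7 mm over 253 days gives 0.7 / 253 ≈ 0.003 mm per day.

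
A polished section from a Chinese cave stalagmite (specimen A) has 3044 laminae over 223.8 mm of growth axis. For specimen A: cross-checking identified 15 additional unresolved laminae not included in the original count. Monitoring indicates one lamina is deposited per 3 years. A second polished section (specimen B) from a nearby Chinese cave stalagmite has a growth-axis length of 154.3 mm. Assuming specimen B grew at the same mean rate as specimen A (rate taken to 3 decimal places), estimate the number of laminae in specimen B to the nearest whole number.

Specimen A: correcting the raw count gives 3044 + 15 = 3059 true laminae.
Specimen A: multiplying by 3 years per lamina: 3059 × 3 = 9177 years.
A: 223.8 mm over 9177 years gives 223.8 / 9177 ≈ 0.024 mm per year.
Specimen B: 154.3 mm / 0.024 mm per year = 6429.17 years; at 3 years per lamina that is 6429.17 / 3 ≈ 2143 laminae.

2143 laminae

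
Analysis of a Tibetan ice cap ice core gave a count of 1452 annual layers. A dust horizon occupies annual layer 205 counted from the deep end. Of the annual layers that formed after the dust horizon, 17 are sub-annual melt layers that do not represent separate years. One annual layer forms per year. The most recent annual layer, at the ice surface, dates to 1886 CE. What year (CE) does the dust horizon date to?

656 CE

The dust horizon sits at annual layer 205 from the deep end, so 1452 − 205 = 1247 annual layers formed after it.
1247 − 17 false = 1230 true annual layers after the dust horizon.
The annual layer at the ice surface is 1886 CE, so the dust horizon dates to 1886 − 1230 = 656 CE.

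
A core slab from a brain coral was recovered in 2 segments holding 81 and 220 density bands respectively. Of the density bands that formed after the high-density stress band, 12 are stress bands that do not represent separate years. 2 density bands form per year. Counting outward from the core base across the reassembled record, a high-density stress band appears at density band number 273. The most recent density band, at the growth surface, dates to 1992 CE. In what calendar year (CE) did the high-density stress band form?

Total density bands = 81 + 220 = 301.
The high-density stress band sits at density band 273 from the core base, so 301 − 273 = 28 density bands formed after it.
28 − 12 false = 16 true density bands after the high-density stress band.
16 density bands at 2 per year is 16 / 2 = 8 years.
The density band at the growth surface is 1992 CE, so the high-density stress band dates to 1992 − 8 = 1984 CE.

1984 CE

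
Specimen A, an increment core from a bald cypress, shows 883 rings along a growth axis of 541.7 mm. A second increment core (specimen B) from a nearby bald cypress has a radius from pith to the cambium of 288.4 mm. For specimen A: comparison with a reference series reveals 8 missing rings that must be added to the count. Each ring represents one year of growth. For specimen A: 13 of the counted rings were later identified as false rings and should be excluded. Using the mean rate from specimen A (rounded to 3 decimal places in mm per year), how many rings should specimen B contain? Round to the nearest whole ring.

467 rings

Specimen A: true ring count = 883 − 13 + 8 = 878.
A: Extension rate ≈ 541.7 / 878 = 0.617 mm per year.
For B, 288.4 / 0.617 = 467.42 years ≈ 467 rings.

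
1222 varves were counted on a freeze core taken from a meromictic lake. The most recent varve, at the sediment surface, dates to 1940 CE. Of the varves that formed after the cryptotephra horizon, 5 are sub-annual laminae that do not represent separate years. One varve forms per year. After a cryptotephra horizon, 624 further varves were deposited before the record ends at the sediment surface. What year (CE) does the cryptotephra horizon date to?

1321 CE

624 varves formed after the cryptotephra horizon.
624 − 5 false = 619 true varves after the cryptotephra horizon.
The varve at the sediment surface is 1940 CE, so the cryptotephra horizon dates to 1940 − 619 = 1321 CE.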